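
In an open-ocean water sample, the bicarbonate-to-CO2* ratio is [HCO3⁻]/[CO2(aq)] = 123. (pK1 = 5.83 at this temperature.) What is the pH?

From K1 = [H⁺][HCO3⁻]/[CO2(aq)]:  pH = pK1 + log₁₀([HCO3⁻]/[CO2(aq)])
log₁₀(123) = +2.090
pH = 5.83 + (+2.090) = 7.92

pH = 7.92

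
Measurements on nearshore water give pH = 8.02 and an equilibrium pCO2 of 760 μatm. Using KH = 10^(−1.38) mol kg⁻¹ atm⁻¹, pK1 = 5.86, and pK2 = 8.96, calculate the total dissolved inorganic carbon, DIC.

[CO2*] = KH · pCO2 = 10^(−1.38) × 760×10^-6 = 3.168×10^-5 mol/kg
α₀ = 1/(1 + K1/[H⁺] + K1K2/[H⁺]²) = 1/(1 + 10^+2.16 + 10^+1.22) = 0.006168
DIC = [CO2*]/α₀ = 3.168×10^-5 / 0.006168 = 5.14 mmol/kg

DIC = 5.14 mmol/kg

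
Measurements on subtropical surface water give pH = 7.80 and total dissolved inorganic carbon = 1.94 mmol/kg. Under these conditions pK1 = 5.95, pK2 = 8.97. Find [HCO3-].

[HCO3⁻] = 1.79 mmol/kg

α₁ = 1 / (1 + [H⁺]/K1 + K2/[H⁺]) = 1 / (1 + 10^-1.85 + 10^-1.17)
   = 1 / (1 + 0.014125 + 0.067608) = 1/1.0817 = 0.9244
[HCO3⁻] = α₁ × DIC = 0.9244 × 1.94 = 1.79 mmol/kg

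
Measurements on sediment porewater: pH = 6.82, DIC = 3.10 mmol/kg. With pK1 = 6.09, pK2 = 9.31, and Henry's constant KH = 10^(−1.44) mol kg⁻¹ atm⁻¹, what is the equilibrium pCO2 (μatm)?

pCO2 = 1.34×10^4 μatm

α₀ = 1 / (1 + K1/[H⁺] + K1K2/[H⁺]²) = 1 / (1 + 10^+0.73 + 10^-1.76)
   = 1 / (1 + 5.3703 + 0.017378) = 1/6.3877 = 0.1566
[CO2*] = α₀ × DIC = 0.1566 × 3.10 = 0.4853 mmol/kg
pCO2 = [CO2*]/KH = 4.853×10^-4 / 3.631×10^-2 = 1.34×10^4 μatm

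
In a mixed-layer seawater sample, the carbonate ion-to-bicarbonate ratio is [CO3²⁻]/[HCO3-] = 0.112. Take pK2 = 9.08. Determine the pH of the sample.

From K2 = [H⁺][CO3²⁻]/[HCO3-]:  pH = pK2 + log₁₀([CO3²⁻]/[HCO3-])
log₁₀(0.112) = -0.951
pH = 9.08 + (-0.951) = 8.13

pH = 8.13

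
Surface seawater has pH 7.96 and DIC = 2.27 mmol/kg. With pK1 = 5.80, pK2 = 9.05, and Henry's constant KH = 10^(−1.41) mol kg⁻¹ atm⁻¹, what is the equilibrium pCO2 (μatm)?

α₀ = 1 / (1 + K1/[H⁺] + K1K2/[H⁺]²) = 1 / (1 + 10^+2.16 + 10^+1.07)
   = 1 / (1 + 144.54 + 11.749) = 1/157.29 = 0.006358
[CO2*] = α₀ × DIC = 0.006358 × 2.27 = 0.01443 mmol/kg = 14.43 μmol/kg
pCO2 = [CO2*]/KH = 1.443×10^-5 / 3.890×10^-2 = 371 μatm

pCO2 = 371 μatm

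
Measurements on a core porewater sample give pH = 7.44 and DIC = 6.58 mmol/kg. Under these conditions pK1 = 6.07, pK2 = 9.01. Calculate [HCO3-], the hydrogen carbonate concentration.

[HCO3⁻] = 6.15 mmol/kg

α₁ = 1 / (1 + [H⁺]/K1 + K2/[H⁺]) = 1 / (1 + 10^-1.37 + 10^-1.57)
   = 1 / (1 + 0.042658 + 0.026915) = 1/1.0696 = 0.9350
[HCO3⁻] = α₁ × DIC = 0.9350 × 6.58 = 6.15 mmol/kg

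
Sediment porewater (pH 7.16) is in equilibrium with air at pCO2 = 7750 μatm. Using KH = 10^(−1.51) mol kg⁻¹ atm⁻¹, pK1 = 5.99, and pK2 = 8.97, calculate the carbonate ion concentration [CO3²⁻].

[CO3²⁻] = 0.0549 mmol/kg

[CO2*] = KH · pCO2 = 10^(−1.51) × 7750×10^-6 = 2.395×10^-4 mol/kg
α₀ = 1/(1 + K1/[H⁺] + K1K2/[H⁺]²) = 1/(1 + 10^+1.17 + 10^-0.64) = 0.06242
DIC = [CO2*]/α₀ = 2.395×10^-4 / 0.06242 = 3.837 mmol/kg
[CO3²⁻] = α₂·DIC; α₂ = 0.01430, so [CO3²⁻] = 0.01430 × 3.837 = 0.0549 mmol/kg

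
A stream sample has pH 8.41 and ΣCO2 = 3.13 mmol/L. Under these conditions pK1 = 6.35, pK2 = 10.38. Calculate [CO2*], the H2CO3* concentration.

α₀ = 1 / (1 + K1/[H⁺] + K1K2/[H⁺]²) = 1 / (1 + 10^+2.06 + 10^+0.09)
   = 1 / (1 + 114.82 + 1.2303) = 1/117.05 = 0.008544
[CO2*] = α₀ × DIC = 0.008544 × 3.13 = 0.0267 mmol/L

[CO2*] = 0.0267 mmol/L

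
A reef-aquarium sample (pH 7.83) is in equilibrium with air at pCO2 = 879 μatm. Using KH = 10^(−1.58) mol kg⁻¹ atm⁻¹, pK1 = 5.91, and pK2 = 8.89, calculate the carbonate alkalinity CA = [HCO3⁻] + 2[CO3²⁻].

[CO2*] = KH · pCO2 = 10^(−1.58) × 879×10^-6 = 2.312×10^-5 mol/kg
α₀ = 1/(1 + K1/[H⁺] + K1K2/[H⁺]²) = 1/(1 + 10^+1.92 + 10^+0.86) = 0.01094
DIC = [CO2*]/α₀ = 2.312×10^-5 / 0.01094 = 2.114 mmol/kg
CA = (α₁ + 2α₂)·DIC = (0.9098 + 2×0.07924) × 2.114 = 2.26 mmol/kg

CA = 2.26 mmol/kg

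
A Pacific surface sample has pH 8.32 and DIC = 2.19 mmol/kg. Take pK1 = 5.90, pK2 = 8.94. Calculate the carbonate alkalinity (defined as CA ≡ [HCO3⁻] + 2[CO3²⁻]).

CA = [HCO3⁻] + 2[CO3²⁻] = (α₁ + 2α₂)·DIC
At pH 8.32: [H⁺]/K1 = 10^-2.42 = 0.0038019, K2/[H⁺] = 10^-0.62 = 0.23988
α₁ = 1/(1 + 0.0038019 + 0.23988) = 1/1.2437 = 0.8041; α₂ = α₁·K2/[H⁺] = 0.1929
α₁ + 2α₂ = 1.1898
CA = 1.1898 × 2.19 = 2.61 mmol/kg

CA = 2.61 mmol/kg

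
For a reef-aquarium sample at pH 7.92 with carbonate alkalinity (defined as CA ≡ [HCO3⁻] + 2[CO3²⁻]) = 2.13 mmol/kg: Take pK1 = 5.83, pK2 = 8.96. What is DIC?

CA = [HCO3⁻] + 2[CO3²⁻] = (α₁ + 2α₂)·DIC
At pH 7.92: [H⁺]/K1 = 10^-2.09 = 0.0081283, K2/[H⁺] = 10^-1.04 = 0.091201
α₁ = 1/(1 + 0.0081283 + 0.091201) = 1/1.0993 = 0.9096; α₂ = α₁·K2/[H⁺] = 0.08296
α₁ + 2α₂ = 1.0756
DIC = CA / (α₁ + 2α₂) = 2.13 / 1.0756 = 1.98 mmol/kg

DIC = 1.98 mmol/kg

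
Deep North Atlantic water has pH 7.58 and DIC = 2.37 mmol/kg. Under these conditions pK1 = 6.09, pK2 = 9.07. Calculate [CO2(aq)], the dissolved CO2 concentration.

[CO2*] = 0.0720 mmol/kg

α₀ = 1 / (1 + K1/[H⁺] + K1K2/[H⁺]²) = 1 / (1 + 10^+1.49 + 10^+0.00)
   = 1 / (1 + 30.903 + 1.0000) = 1/32.903 = 0.03039
[CO2*] = α₀ × DIC = 0.03039 × 2.37 = 0.0720 mmol/kg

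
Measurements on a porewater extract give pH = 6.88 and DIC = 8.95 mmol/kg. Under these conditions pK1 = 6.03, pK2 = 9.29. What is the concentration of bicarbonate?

[HCO3⁻] = 7.82 mmol/kg

α₁ = 1 / (1 + [H⁺]/K1 + K2/[H⁺]) = 1 / (1 + 10^-0.85 + 10^-2.41)
   = 1 / (1 + 0.14125 + 0.0038905) = 1/1.1451 = 0.8733
[HCO3⁻] = α₁ × DIC = 0.8733 × 8.95 = 7.82 mmol/kg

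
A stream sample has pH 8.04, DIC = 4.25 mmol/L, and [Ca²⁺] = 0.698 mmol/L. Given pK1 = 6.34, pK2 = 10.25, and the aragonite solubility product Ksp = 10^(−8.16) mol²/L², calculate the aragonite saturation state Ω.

α₂ = 1 / (1 + [H⁺]/K2 + [H⁺]²/(K1K2)) = 1 / (1 + 10^+2.21 + 10^+0.51)
   = 1 / (1 + 162.18 + 3.2359) = 1/166.42 = 0.006009
[CO3²⁻] = α₂ × DIC = 0.006009 × 4.25 = 0.02554 mmol/L
Ksp = 10^(−8.16) = 6.918×10^-9
Ω = [Ca²⁺][CO3²⁻]/Ksp = (0.698×10^-3)(2.554×10^-5) / 6.918×10^-9 = 2.58

Ω = 2.58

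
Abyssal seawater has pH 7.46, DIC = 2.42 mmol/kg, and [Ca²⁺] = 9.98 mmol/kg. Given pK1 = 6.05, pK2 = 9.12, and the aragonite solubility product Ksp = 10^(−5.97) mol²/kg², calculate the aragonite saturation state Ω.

α₂ = 1 / (1 + [H⁺]/K2 + [H⁺]²/(K1K2)) = 1 / (1 + 10^+1.66 + 10^+0.25)
   = 1 / (1 + 45.709 + 1.7783) = 1/48.487 = 0.02062
[CO3²⁻] = α₂ × DIC = 0.02062 × 2.42 = 0.04991 mmol/kg
Ksp = 10^(−5.97) = 1.072×10^-6
Ω = [Ca²⁺][CO3²⁻]/Ksp = (9.98×10^-3)(4.991×10^-5) / 1.072×10^-6 = 0.465

Ω = 0.465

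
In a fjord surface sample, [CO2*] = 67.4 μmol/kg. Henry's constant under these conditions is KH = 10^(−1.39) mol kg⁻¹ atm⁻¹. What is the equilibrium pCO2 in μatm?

KH = 10^(−1.39) = 4.074×10^-2 mol kg⁻¹ atm⁻¹
pCO2 = [CO2*]/KH = 67.4×10^-6 / 4.074×10^-2 = 1.65×10^-3 atm = 1650 μatm

pCO2 = 1650 μatm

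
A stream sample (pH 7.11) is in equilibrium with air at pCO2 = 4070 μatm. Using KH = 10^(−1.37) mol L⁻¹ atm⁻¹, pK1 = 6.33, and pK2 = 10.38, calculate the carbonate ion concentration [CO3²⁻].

[CO2*] = KH · pCO2 = 10^(−1.37) × 4070×10^-6 = 1.736×10^-4 mol/L
α₀ = 1/(1 + K1/[H⁺] + K1K2/[H⁺]²) = 1/(1 + 10^+0.78 + 10^-2.49) = 0.1423
DIC = [CO2*]/α₀ = 1.736×10^-4 / 0.1423 = 1.220 mmol/L
[CO3²⁻] = α₂·DIC; α₂ = 0.0004604, so [CO3²⁻] = 0.0004604 × 1.220 = 0.000562 mmol/L = 0.562 μmol/L

[CO3²⁻] = 0.562 μmol/L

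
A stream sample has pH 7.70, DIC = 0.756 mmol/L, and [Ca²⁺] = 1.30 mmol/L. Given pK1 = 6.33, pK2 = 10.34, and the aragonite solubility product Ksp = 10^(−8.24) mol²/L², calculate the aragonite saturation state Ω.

α₂ = 1 / (1 + [H⁺]/K2 + [H⁺]²/(K1K2)) = 1 / (1 + 10^+2.64 + 10^+1.27)
   = 1 / (1 + 436.52 + 18.621) = 1/456.14 = 0.002192
[CO3²⁻] = α₂ × DIC = 0.002192 × 0.756 = 0.001657 mmol/L = 1.657 μmol/L
Ksp = 10^(−8.24) = 5.754×10^-9
Ω = [Ca²⁺][CO3²⁻]/Ksp = (1.30×10^-3)(1.657×10^-6) / 5.754×10^-9 = 0.374

Ω = 0.374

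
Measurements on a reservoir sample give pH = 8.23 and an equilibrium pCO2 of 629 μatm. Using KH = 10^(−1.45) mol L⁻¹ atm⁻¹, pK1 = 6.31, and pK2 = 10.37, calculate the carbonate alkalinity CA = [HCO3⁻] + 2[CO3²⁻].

CA = 1.88 mmol/L

[CO2*] = KH · pCO2 = 10^(−1.45) × 629×10^-6 = 2.232×10^-5 mol/L
α₀ = 1/(1 + K1/[H⁺] + K1K2/[H⁺]²) = 1/(1 + 10^+1.92 + 10^-0.22) = 0.01180
DIC = [CO2*]/α₀ = 2.232×10^-5 / 0.01180 = 1.892 mmol/L
CA = (α₁ + 2α₂)·DIC = (0.9811 + 2×0.007107) × 1.892 = 1.88 mmol/L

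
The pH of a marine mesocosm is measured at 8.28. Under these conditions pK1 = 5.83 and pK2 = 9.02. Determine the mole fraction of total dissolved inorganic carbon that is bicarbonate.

α₁ = 1 / (1 + [H⁺]/K1 + K2/[H⁺]) = 1 / (1 + 10^-2.45 + 10^-0.74)
   = 1 / (1 + 0.0035481 + 0.18197) = 1/1.1855 = 0.8435

α₁ = 0.844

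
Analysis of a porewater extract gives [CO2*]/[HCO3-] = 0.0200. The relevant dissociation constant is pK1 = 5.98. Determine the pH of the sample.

From K1 = [H⁺][HCO3-]/[CO2*]:  pH = pK1 − log₁₀([CO2*]/[HCO3-])
log₁₀(0.0200) = -1.699
pH = 5.98 − (-1.699) = 7.68

pH = 7.68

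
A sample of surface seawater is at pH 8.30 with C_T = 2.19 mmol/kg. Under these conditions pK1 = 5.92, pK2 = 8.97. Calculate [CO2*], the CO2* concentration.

[CO2*] = 7.50 μmol/kg

α₀ = 1 / (1 + K1/[H⁺] + K1K2/[H⁺]²) = 1 / (1 + 10^+2.38 + 10^+1.71)
   = 1 / (1 + 239.88 + 51.286) = 1/292.17 = 0.003423
[CO2*] = α₀ × DIC = 0.003423 × 2.19 = 0.00750 mmol/kg = 7.50 μmol/kg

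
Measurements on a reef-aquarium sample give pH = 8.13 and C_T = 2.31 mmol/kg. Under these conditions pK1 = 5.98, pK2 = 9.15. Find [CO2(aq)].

[CO2*] = 14.8 μmol/kg

α₀ = 1 / (1 + K1/[H⁺] + K1K2/[H⁺]²) = 1 / (1 + 10^+2.15 + 10^+1.13)
   = 1 / (1 + 141.25 + 13.490) = 1/155.74 = 0.006421
[CO2*] = α₀ × DIC = 0.006421 × 2.31 = 0.0148 mmol/kg = 14.8 μmol/kg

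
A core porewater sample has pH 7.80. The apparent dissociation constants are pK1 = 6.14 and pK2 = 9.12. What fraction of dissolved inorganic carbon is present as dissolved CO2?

α₀ = 0.0205

α₀ = 1 / (1 + K1/[H⁺] + K1K2/[H⁺]²) = 1 / (1 + 10^+1.66 + 10^+0.34)
   = 1 / (1 + 45.709 + 2.1878) = 1/48.897 = 0.02045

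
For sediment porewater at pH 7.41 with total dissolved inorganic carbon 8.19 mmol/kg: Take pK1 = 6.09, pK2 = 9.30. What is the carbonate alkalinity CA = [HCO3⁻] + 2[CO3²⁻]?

CA = [HCO3⁻] + 2[CO3²⁻] = (α₁ + 2α₂)·DIC
At pH 7.41: [H⁺]/K1 = 10^-1.32 = 0.047863, K2/[H⁺] = 10^-1.89 = 0.012882
α₁ = 1/(1 + 0.047863 + 0.012882) = 1/1.0607 = 0.9427; α₂ = α₁·K2/[H⁺] = 0.01214
α₁ + 2α₂ = 0.9670
CA = 0.9670 × 8.19 = 7.92 mmol/kg

CA = 7.92 mmol/kg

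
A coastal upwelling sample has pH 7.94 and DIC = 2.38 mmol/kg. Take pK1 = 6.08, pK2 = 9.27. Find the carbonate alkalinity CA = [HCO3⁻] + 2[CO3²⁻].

CA = 2.45 mmol/kg

CA = [HCO3⁻] + 2[CO3²⁻] = (α₁ + 2α₂)·DIC
At pH 7.94: [H⁺]/K1 = 10^-1.86 = 0.013804, K2/[H⁺] = 10^-1.33 = 0.046774
α₁ = 1/(1 + 0.013804 + 0.046774) = 1/1.0606 = 0.9429; α₂ = α₁·K2/[H⁺] = 0.04410
α₁ + 2α₂ = 1.0311
CA = 1.0311 × 2.38 = 2.45 mmol/kg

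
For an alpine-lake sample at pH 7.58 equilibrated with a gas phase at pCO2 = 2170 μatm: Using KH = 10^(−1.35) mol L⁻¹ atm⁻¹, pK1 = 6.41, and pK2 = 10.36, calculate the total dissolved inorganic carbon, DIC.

[CO2*] = KH · pCO2 = 10^(−1.35) × 2170×10^-6 = 9.693×10^-5 mol/L
α₀ = 1/(1 + K1/[H⁺] + K1K2/[H⁺]²) = 1/(1 + 10^+1.17 + 10^-1.61) = 0.06323
DIC = [CO2*]/α₀ = 9.693×10^-5 / 0.06323 = 1.53 mmol/L

DIC = 1.53 mmol/L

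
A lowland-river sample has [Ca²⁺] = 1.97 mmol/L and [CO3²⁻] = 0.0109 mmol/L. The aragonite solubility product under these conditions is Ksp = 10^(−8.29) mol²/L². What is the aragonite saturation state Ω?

Ksp = 10^(−8.29) = 5.129×10^-9
Ω = [Ca²⁺][CO3²⁻]/Ksp = (1.97×10^-3)(0.0109×10^-3) / 5.129×10^-9 = 4.19

Ω = 4.19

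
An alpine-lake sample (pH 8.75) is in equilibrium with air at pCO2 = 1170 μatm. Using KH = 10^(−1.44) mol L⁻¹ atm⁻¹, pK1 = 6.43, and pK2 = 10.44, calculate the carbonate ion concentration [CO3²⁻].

[CO2*] = KH · pCO2 = 10^(−1.44) × 1170×10^-6 = 4.248×10^-5 mol/L
α₀ = 1/(1 + K1/[H⁺] + K1K2/[H⁺]²) = 1/(1 + 10^+2.32 + 10^+0.63) = 0.004669
DIC = [CO2*]/α₀ = 4.248×10^-5 / 0.004669 = 9.099 mmol/L
[CO3²⁻] = α₂·DIC; α₂ = 0.01992, so [CO3²⁻] = 0.01992 × 9.099 = 0.181 mmol/L

[CO3²⁻] = 0.181 mmol/L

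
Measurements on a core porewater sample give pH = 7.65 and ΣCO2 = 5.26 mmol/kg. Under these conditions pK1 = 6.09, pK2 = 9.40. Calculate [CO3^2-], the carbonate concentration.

[CO3²⁻] = 0.0895 mmol/kg

α₂ = 1 / (1 + [H⁺]/K2 + [H⁺]²/(K1K2)) = 1 / (1 + 10^+1.75 + 10^+0.19)
   = 1 / (1 + 56.234 + 1.5488) = 1/58.783 = 0.01701
[CO3²⁻] = α₂ × DIC = 0.01701 × 5.26 = 0.0895 mmol/kg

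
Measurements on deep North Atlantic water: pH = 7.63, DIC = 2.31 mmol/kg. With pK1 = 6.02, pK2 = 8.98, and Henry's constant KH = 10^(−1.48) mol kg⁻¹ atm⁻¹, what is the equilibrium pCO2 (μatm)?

α₀ = 1 / (1 + K1/[H⁺] + K1K2/[H⁺]²) = 1 / (1 + 10^+1.61 + 10^+0.26)
   = 1 / (1 + 40.738 + 1.8197) = 1/43.558 = 0.02296
[CO2*] = α₀ × DIC = 0.02296 × 2.31 = 0.05303 mmol/kg
pCO2 = [CO2*]/KH = 5.303×10^-5 / 3.311×10^-2 = 1600 μatm

pCO2 = 1600 μatm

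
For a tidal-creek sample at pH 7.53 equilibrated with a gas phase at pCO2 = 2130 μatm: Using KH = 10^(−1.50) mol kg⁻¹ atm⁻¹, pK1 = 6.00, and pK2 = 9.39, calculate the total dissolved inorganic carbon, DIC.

[CO2*] = KH · pCO2 = 10^(−1.50) × 2130×10^-6 = 6.736×10^-5 mol/kg
α₀ = 1/(1 + K1/[H⁺] + K1K2/[H⁺]²) = 1/(1 + 10^+1.53 + 10^-0.33) = 0.02829
DIC = [CO2*]/α₀ = 6.736×10^-5 / 0.02829 = 2.38 mmol/kg

DIC = 2.38 mmol/kg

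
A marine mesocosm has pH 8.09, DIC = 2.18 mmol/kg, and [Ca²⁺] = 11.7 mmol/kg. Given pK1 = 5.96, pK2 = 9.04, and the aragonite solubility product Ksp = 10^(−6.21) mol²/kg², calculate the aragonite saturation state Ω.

Ω = 4.15

α₂ = 1 / (1 + [H⁺]/K2 + [H⁺]²/(K1K2)) = 1 / (1 + 10^+0.95 + 10^-1.18)
   = 1 / (1 + 8.9125 + 0.066069) = 1/9.9786 = 0.1002
[CO3²⁻] = α₂ × DIC = 0.1002 × 2.18 = 0.2185 mmol/kg
Ksp = 10^(−6.21) = 6.166×10^-7
Ω = [Ca²⁺][CO3²⁻]/Ksp = (11.7×10^-3)(2.185×10^-4) / 6.166×10^-7 = 4.15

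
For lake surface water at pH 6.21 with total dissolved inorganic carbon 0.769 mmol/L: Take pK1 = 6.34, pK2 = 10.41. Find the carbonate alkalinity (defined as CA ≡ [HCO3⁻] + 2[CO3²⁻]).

CA = [HCO3⁻] + 2[CO3²⁻] = (α₁ + 2α₂)·DIC
At pH 6.21: [H⁺]/K1 = 10^0.13 = 1.3490, K2/[H⁺] = 10^-4.20 = 6.3096×10^-5
α₁ = 1/(1 + 1.3490 + 6.3096×10^-5) = 1/2.3490 = 0.4257; α₂ = α₁·K2/[H⁺] = 2.686×10^-5
α₁ + 2α₂ = 0.4258
CA = 0.4258 × 0.769 = 0.327 mmol/L

CA = 0.327 mmol/L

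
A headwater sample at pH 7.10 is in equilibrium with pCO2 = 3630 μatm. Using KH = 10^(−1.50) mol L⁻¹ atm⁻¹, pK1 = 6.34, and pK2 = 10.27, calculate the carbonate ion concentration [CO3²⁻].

[CO3²⁻] = 0.447 μmol/L

[CO2*] = KH · pCO2 = 10^(−1.50) × 3630×10^-6 = 1.148×10^-4 mol/L
α₀ = 1/(1 + K1/[H⁺] + K1K2/[H⁺]²) = 1/(1 + 10^+0.76 + 10^-2.41) = 0.1480
DIC = [CO2*]/α₀ = 1.148×10^-4 / 0.1480 = 0.7758 mmol/L
[CO3²⁻] = α₂·DIC; α₂ = 0.0005757, so [CO3²⁻] = 0.0005757 × 0.7758 = 0.000447 mmol/L = 0.447 μmol/L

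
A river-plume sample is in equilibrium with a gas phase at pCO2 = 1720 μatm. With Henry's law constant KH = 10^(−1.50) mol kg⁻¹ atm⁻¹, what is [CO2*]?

[CO2*] = 54.4 μmol/kg

KH = 10^(−1.50) = 3.162×10^-2 mol kg⁻¹ atm⁻¹
[CO2*] = KH · pCO2 = 3.162×10^-2 × 1720×10^-6 atm = 5.44×10^-5 mol/kg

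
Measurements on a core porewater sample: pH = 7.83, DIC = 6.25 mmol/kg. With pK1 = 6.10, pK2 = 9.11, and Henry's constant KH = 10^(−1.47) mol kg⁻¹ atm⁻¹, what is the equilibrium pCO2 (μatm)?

α₀ = 1 / (1 + K1/[H⁺] + K1K2/[H⁺]²) = 1 / (1 + 10^+1.73 + 10^+0.45)
   = 1 / (1 + 53.703 + 2.8184) = 1/57.522 = 0.01738
[CO2*] = α₀ × DIC = 0.01738 × 6.25 = 0.1087 mmol/kg
pCO2 = [CO2*]/KH = 1.087×10^-4 / 3.388×10^-2 = 3210 μatm

pCO2 = 3210 μatm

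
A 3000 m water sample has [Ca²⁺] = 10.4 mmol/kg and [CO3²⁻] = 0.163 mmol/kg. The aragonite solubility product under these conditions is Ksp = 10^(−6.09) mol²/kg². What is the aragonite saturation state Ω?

Ω = 2.09

Ksp = 10^(−6.09) = 8.128×10^-7
Ω = [Ca²⁺][CO3²⁻]/Ksp = (10.4×10^-3)(0.163×10^-3) / 8.128×10^-7 = 2.09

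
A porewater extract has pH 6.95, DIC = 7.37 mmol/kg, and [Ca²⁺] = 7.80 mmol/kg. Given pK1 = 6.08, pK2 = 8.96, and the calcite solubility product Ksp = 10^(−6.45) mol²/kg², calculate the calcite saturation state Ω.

Ω = 1.38

α₂ = 1 / (1 + [H⁺]/K2 + [H⁺]²/(K1K2)) = 1 / (1 + 10^+2.01 + 10^+1.14)
   = 1 / (1 + 102.33 + 13.804) = 1/117.13 = 0.008537
[CO3²⁻] = α₂ × DIC = 0.008537 × 7.37 = 0.06292 mmol/kg
Ksp = 10^(−6.45) = 3.548×10^-7
Ω = [Ca²⁺][CO3²⁻]/Ksp = (7.80×10^-3)(6.292×10^-5) / 3.548×10^-7 = 1.38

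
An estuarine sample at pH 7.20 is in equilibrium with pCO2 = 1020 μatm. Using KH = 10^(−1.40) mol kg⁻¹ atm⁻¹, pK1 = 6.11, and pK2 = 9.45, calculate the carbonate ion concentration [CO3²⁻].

[CO2*] = KH · pCO2 = 10^(−1.40) × 1020×10^-6 = 4.061×10^-5 mol/kg
α₀ = 1/(1 + K1/[H⁺] + K1K2/[H⁺]²) = 1/(1 + 10^+1.09 + 10^-1.16) = 0.07478
DIC = [CO2*]/α₀ = 4.061×10^-5 / 0.07478 = 0.5430 mmol/kg
[CO3²⁻] = α₂·DIC; α₂ = 0.005174, so [CO3²⁻] = 0.005174 × 0.5430 = 0.00281 mmol/kg = 2.81 μmol/kg

[CO3²⁻] = 2.81 μmol/kg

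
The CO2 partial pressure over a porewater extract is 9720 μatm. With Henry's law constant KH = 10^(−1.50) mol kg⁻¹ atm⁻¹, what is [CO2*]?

[CO2*] = 307 μmol/kg

KH = 10^(−1.50) = 3.162×10^-2 mol kg⁻¹ atm⁻¹
[CO2*] = KH · pCO2 = 3.162×10^-2 × 9720×10^-6 atm = 3.07×10^-4 mol/kg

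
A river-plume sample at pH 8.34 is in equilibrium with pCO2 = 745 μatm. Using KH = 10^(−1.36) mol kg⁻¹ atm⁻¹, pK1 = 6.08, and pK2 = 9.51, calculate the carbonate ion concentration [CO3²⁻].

[CO2*] = KH · pCO2 = 10^(−1.36) × 745×10^-6 = 3.252×10^-5 mol/kg
α₀ = 1/(1 + K1/[H⁺] + K1K2/[H⁺]²) = 1/(1 + 10^+2.26 + 10^+1.09) = 0.005121
DIC = [CO2*]/α₀ = 3.252×10^-5 / 0.005121 = 6.350 mmol/kg
[CO3²⁻] = α₂·DIC; α₂ = 0.06300, so [CO3²⁻] = 0.06300 × 6.350 = 0.400 mmol/kg

[CO3²⁻] = 0.400 mmol/kg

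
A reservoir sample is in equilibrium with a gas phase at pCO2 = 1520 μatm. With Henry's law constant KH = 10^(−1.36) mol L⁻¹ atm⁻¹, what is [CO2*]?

[CO2*] = 66.4 μmol/L

KH = 10^(−1.36) = 4.365×10^-2 mol L⁻¹ atm⁻¹
[CO2*] = KH · pCO2 = 4.365×10^-2 × 1520×10^-6 atm = 6.64×10^-5 mol/L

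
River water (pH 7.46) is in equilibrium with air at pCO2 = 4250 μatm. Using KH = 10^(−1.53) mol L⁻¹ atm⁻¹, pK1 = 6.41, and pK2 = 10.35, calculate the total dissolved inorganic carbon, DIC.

[CO2*] = KH · pCO2 = 10^(−1.53) × 4250×10^-6 = 1.254×10^-4 mol/L
α₀ = 1/(1 + K1/[H⁺] + K1K2/[H⁺]²) = 1/(1 + 10^+1.05 + 10^-1.84) = 0.08174
DIC = [CO2*]/α₀ = 1.254×10^-4 / 0.08174 = 1.53 mmol/L

DIC = 1.53 mmol/L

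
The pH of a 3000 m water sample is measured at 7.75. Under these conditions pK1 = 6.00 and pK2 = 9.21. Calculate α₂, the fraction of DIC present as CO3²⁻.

α₂ = 0.0329

α₂ = 1 / (1 + [H⁺]/K2 + [H⁺]²/(K1K2)) = 1 / (1 + 10^+1.46 + 10^-0.29)
   = 1 / (1 + 28.840 + 0.51286) = 1/30.353 = 0.03295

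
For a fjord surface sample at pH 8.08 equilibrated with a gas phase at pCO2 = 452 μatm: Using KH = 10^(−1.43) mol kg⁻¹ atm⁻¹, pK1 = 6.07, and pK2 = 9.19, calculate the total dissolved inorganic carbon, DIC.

[CO2*] = KH · pCO2 = 10^(−1.43) × 452×10^-6 = 1.679×10^-5 mol/kg
α₀ = 1/(1 + K1/[H⁺] + K1K2/[H⁺]²) = 1/(1 + 10^+2.01 + 10^+0.90) = 0.008987
DIC = [CO2*]/α₀ = 1.679×10^-5 / 0.008987 = 1.87 mmol/kg

DIC = 1.87 mmol/kg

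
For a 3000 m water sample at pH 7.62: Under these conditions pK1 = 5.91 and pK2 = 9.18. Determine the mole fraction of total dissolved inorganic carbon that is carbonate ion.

α₂ = 1 / (1 + [H⁺]/K2 + [H⁺]²/(K1K2)) = 1 / (1 + 10^+1.56 + 10^-0.15)
   = 1 / (1 + 36.308 + 0.70795) = 1/38.016 = 0.02630

α₂ = 0.0263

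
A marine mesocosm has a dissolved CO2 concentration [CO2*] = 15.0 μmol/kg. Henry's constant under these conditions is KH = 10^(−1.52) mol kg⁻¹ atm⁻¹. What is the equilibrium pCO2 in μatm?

pCO2 = 497 μatm

KH = 10^(−1.52) = 3.020×10^-2 mol kg⁻¹ atm⁻¹
pCO2 = [CO2*]/KH = 15.0×10^-6 / 3.020×10^-2 = 4.97×10^-4 atm = 497 μatm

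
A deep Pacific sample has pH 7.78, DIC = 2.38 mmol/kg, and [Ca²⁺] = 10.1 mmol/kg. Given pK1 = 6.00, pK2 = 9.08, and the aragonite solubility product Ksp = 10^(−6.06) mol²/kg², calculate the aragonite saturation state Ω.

Ω = 1.30

α₂ = 1 / (1 + [H⁺]/K2 + [H⁺]²/(K1K2)) = 1 / (1 + 10^+1.30 + 10^-0.48)
   = 1 / (1 + 19.953 + 0.33113) = 1/21.284 = 0.04698
[CO3²⁻] = α₂ × DIC = 0.04698 × 2.38 = 0.1118 mmol/kg
Ksp = 10^(−6.06) = 8.710×10^-7
Ω = [Ca²⁺][CO3²⁻]/Ksp = (10.1×10^-3)(1.118×10^-4) / 8.710×10^-7 = 1.30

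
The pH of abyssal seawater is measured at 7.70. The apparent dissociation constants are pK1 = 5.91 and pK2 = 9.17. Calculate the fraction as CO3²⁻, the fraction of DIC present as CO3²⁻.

α₂ = 0.0323

α₂ = 1 / (1 + [H⁺]/K2 + [H⁺]²/(K1K2)) = 1 / (1 + 10^+1.47 + 10^-0.32)
   = 1 / (1 + 29.512 + 0.47863) = 1/30.991 = 0.03227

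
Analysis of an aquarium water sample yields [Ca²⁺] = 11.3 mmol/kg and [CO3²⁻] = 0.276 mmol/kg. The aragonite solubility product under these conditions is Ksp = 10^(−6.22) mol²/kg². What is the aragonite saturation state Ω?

Ksp = 10^(−6.22) = 6.026×10^-7
Ω = [Ca²⁺][CO3²⁻]/Ksp = (11.3×10^-3)(0.276×10^-3) / 6.026×10^-7 = 5.18

Ω = 5.18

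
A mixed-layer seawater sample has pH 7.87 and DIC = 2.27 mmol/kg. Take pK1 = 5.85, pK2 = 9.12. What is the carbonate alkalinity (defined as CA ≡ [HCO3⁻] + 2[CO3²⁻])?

CA = [HCO3⁻] + 2[CO3²⁻] = (α₁ + 2α₂)·DIC
At pH 7.87: [H⁺]/K1 = 10^-2.02 = 0.0095499, K2/[H⁺] = 10^-1.25 = 0.056234
α₁ = 1/(1 + 0.0095499 + 0.056234) = 1/1.0658 = 0.9383; α₂ = α₁·K2/[H⁺] = 0.05276
α₁ + 2α₂ = 1.0438
CA = 1.0438 × 2.27 = 2.37 mmol/kg

CA = 2.37 mmol/kg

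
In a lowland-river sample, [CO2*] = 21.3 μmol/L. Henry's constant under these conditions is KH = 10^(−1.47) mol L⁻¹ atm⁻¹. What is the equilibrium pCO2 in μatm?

KH = 10^(−1.47) = 3.388×10^-2 mol L⁻¹ atm⁻¹
pCO2 = [CO2*]/KH = 21.3×10^-6 / 3.388×10^-2 = 6.29×10^-4 atm = 629 μatm

pCO2 = 629 μatm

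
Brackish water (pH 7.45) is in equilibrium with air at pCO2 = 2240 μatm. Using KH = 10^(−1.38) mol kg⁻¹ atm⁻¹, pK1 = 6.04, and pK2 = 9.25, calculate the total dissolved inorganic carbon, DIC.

[CO2*] = KH · pCO2 = 10^(−1.38) × 2240×10^-6 = 9.338×10^-5 mol/kg
α₀ = 1/(1 + K1/[H⁺] + K1K2/[H⁺]²) = 1/(1 + 10^+1.41 + 10^-0.39) = 0.03688
DIC = [CO2*]/α₀ = 9.338×10^-5 / 0.03688 = 2.53 mmol/kg

DIC = 2.53 mmol/kg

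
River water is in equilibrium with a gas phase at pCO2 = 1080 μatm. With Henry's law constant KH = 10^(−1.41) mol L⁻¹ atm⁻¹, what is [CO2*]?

[CO2*] = 42.0 μmol/L

KH = 10^(−1.41) = 3.890×10^-2 mol L⁻¹ atm⁻¹
[CO2*] = KH · pCO2 = 3.890×10^-2 × 1080×10^-6 atm = 4.20×10^-5 mol/L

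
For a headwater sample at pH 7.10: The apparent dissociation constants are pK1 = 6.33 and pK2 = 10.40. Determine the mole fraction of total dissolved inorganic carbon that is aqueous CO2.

α₀ = 1 / (1 + K1/[H⁺] + K1K2/[H⁺]²) = 1 / (1 + 10^+0.77 + 10^-2.53)
   = 1 / (1 + 5.8884 + 0.0029512) = 1/6.8914 = 0.1451

α₀ = 0.145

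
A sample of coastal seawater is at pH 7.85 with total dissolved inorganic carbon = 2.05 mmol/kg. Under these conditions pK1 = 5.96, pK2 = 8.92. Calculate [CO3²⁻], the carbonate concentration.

[CO3²⁻] = 0.159 mmol/kg

α₂ = 1 / (1 + [H⁺]/K2 + [H⁺]²/(K1K2)) = 1 / (1 + 10^+1.07 + 10^-0.82)
   = 1 / (1 + 11.749 + 0.15136) = 1/12.900 = 0.07752
[CO3²⁻] = α₂ × DIC = 0.07752 × 2.05 = 0.159 mmol/kg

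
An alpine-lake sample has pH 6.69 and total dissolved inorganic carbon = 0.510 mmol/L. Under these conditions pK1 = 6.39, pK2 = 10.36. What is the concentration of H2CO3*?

α₀ = 1 / (1 + K1/[H⁺] + K1K2/[H⁺]²) = 1 / (1 + 10^+0.30 + 10^-3.37)
   = 1 / (1 + 1.9953 + 0.00042658) = 1/2.9957 = 0.3338
[CO2*] = α₀ × DIC = 0.3338 × 0.510 = 0.170 mmol/L

[CO2*] = 0.170 mmol/L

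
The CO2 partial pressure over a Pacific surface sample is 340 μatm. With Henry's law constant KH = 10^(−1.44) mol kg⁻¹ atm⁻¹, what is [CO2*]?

[CO2*] = 12.3 μmol/kg

KH = 10^(−1.44) = 3.631×10^-2 mol kg⁻¹ atm⁻¹
[CO2*] = KH · pCO2 = 3.631×10^-2 × 340×10^-6 atm = 1.23×10^-5 mol/kg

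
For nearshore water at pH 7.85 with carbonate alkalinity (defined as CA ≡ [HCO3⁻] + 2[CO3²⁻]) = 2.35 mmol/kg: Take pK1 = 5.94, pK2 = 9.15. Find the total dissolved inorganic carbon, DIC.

DIC = 2.27 mmol/kg

CA = [HCO3⁻] + 2[CO3²⁻] = (α₁ + 2α₂)·DIC
At pH 7.85: [H⁺]/K1 = 10^-1.91 = 0.012303, K2/[H⁺] = 10^-1.30 = 0.050119
α₁ = 1/(1 + 0.012303 + 0.050119) = 1/1.0624 = 0.9412; α₂ = α₁·K2/[H⁺] = 0.04717
α₁ + 2α₂ = 1.0356
DIC = CA / (α₁ + 2α₂) = 2.35 / 1.0356 = 2.27 mmol/kg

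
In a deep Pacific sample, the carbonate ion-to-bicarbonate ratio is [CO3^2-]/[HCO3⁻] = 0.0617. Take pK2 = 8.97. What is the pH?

From K2 = [H⁺][CO3^2-]/[HCO3⁻]:  pH = pK2 + log₁₀([CO3^2-]/[HCO3⁻])
log₁₀(0.0617) = -1.210
pH = 8.97 + (-1.210) = 7.76

pH = 7.76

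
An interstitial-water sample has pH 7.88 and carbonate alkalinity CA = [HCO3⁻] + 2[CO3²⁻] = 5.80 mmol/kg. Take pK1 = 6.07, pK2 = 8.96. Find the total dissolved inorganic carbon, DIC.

CA = [HCO3⁻] + 2[CO3²⁻] = (α₁ + 2α₂)·DIC
At pH 7.88: [H⁺]/K1 = 10^-1.81 = 0.015488, K2/[H⁺] = 10^-1.08 = 0.083176
α₁ = 1/(1 + 0.015488 + 0.083176) = 1/1.0987 = 0.9102; α₂ = α₁·K2/[H⁺] = 0.07571
α₁ + 2α₂ = 1.0616
DIC = CA / (α₁ + 2α₂) = 5.80 / 1.0616 = 5.46 mmol/kg

DIC = 5.46 mmol/kg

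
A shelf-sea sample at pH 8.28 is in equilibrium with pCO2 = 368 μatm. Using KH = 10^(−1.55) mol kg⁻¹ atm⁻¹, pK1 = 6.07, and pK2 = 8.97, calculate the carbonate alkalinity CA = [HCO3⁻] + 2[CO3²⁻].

[CO2*] = KH · pCO2 = 10^(−1.55) × 368×10^-6 = 1.037×10^-5 mol/kg
α₀ = 1/(1 + K1/[H⁺] + K1K2/[H⁺]²) = 1/(1 + 10^+2.21 + 10^+1.52) = 0.005094
DIC = [CO2*]/α₀ = 1.037×10^-5 / 0.005094 = 2.036 mmol/kg
CA = (α₁ + 2α₂)·DIC = (0.8262 + 2×0.1687) × 2.036 = 2.37 mmol/kg

CA = 2.37 mmol/kg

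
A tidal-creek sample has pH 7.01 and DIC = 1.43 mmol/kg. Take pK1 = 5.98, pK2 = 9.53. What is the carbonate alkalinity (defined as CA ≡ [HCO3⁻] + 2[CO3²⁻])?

CA = 1.31 mmol/kg

CA = [HCO3⁻] + 2[CO3²⁻] = (α₁ + 2α₂)·DIC
At pH 7.01: [H⁺]/K1 = 10^-1.03 = 0.093325, K2/[H⁺] = 10^-2.52 = 0.0030200
α₁ = 1/(1 + 0.093325 + 0.0030200) = 1/1.0963 = 0.9121; α₂ = α₁·K2/[H⁺] = 0.002755
α₁ + 2α₂ = 0.9176
CA = 0.9176 × 1.43 = 1.31 mmol/kg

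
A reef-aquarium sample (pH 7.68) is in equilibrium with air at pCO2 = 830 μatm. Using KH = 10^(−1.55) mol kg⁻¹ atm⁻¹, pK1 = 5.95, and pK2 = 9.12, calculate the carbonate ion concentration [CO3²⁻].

[CO3²⁻] = 0.0456 mmol/kg

[CO2*] = KH · pCO2 = 10^(−1.55) × 830×10^-6 = 2.339×10^-5 mol/kg
α₀ = 1/(1 + K1/[H⁺] + K1K2/[H⁺]²) = 1/(1 + 10^+1.73 + 10^+0.29) = 0.01765
DIC = [CO2*]/α₀ = 2.339×10^-5 / 0.01765 = 1.325 mmol/kg
[CO3²⁻] = α₂·DIC; α₂ = 0.03442, so [CO3²⁻] = 0.03442 × 1.325 = 0.0456 mmol/kg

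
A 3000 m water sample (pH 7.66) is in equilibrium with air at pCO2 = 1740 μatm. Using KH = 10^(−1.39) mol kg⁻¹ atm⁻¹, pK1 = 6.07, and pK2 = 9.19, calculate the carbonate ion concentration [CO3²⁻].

[CO3²⁻] = 0.0814 mmol/kg

[CO2*] = KH · pCO2 = 10^(−1.39) × 1740×10^-6 = 7.088×10^-5 mol/kg
α₀ = 1/(1 + K1/[H⁺] + K1K2/[H⁺]²) = 1/(1 + 10^+1.59 + 10^+0.06) = 0.02436
DIC = [CO2*]/α₀ = 7.088×10^-5 / 0.02436 = 2.910 mmol/kg
[CO3²⁻] = α₂·DIC; α₂ = 0.02797, so [CO3²⁻] = 0.02797 × 2.910 = 0.0814 mmol/kg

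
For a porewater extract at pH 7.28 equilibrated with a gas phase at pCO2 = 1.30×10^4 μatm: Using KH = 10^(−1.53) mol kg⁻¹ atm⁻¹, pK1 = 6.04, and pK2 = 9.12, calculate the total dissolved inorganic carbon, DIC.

[CO2*] = KH · pCO2 = 10^(−1.53) × 1.30×10^4×10^-6 = 3.837×10^-4 mol/kg
α₀ = 1/(1 + K1/[H⁺] + K1K2/[H⁺]²) = 1/(1 + 10^+1.24 + 10^-0.60) = 0.05368
DIC = [CO2*]/α₀ = 3.837×10^-4 / 0.05368 = 7.15 mmol/kg

DIC = 7.15 mmol/kg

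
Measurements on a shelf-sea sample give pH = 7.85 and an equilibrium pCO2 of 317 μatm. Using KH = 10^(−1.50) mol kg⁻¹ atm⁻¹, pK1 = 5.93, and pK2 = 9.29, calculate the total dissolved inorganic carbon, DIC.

[CO2*] = KH · pCO2 = 10^(−1.50) × 317×10^-6 = 1.002×10^-5 mol/kg
α₀ = 1/(1 + K1/[H⁺] + K1K2/[H⁺]²) = 1/(1 + 10^+1.92 + 10^+0.48) = 0.01147
DIC = [CO2*]/α₀ = 1.002×10^-5 / 0.01147 = 0.874 mmol/kg

DIC = 0.874 mmol/kg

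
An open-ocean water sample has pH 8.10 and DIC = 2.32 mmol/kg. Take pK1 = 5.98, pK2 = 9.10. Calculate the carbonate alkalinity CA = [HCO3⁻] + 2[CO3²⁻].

CA = [HCO3⁻] + 2[CO3²⁻] = (α₁ + 2α₂)·DIC
At pH 8.10: [H⁺]/K1 = 10^-2.12 = 0.0075858, K2/[H⁺] = 10^-1.00 = 0.10000
α₁ = 1/(1 + 0.0075858 + 0.10000) = 1/1.1076 = 0.9029; α₂ = α₁·K2/[H⁺] = 0.09029
α₁ + 2α₂ = 1.0834
CA = 1.0834 × 2.32 = 2.51 mmol/kg

CA = 2.51 mmol/kg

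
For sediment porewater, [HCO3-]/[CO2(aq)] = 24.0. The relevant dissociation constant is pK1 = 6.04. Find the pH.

From K1 = [H⁺][HCO3-]/[CO2(aq)]:  pH = pK1 + log₁₀([HCO3-]/[CO2(aq)])
log₁₀(24.0) = +1.380
pH = 6.04 + (+1.380) = 7.42

pH = 7.42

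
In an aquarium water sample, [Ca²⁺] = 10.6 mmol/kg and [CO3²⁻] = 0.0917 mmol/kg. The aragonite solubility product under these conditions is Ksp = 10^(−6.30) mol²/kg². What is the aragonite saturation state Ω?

Ω = 1.94

Ksp = 10^(−6.30) = 5.012×10^-7
Ω = [Ca²⁺][CO3²⁻]/Ksp = (10.6×10^-3)(0.0917×10^-3) / 5.012×10^-7 = 1.94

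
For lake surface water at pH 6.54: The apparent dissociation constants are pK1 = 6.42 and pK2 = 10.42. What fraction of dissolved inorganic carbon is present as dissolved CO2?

α₀ = 1 / (1 + K1/[H⁺] + K1K2/[H⁺]²) = 1 / (1 + 10^+0.12 + 10^-3.76)
   = 1 / (1 + 1.3183 + 0.00017378) = 1/2.3184 = 0.4313

α₀ = 0.431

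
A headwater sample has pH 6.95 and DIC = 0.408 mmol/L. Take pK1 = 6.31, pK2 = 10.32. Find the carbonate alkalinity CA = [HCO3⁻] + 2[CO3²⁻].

CA = 0.332 mmol/L

CA = [HCO3⁻] + 2[CO3²⁻] = (α₁ + 2α₂)·DIC
At pH 6.95: [H⁺]/K1 = 10^-0.64 = 0.22909, K2/[H⁺] = 10^-3.37 = 0.00042658
α₁ = 1/(1 + 0.22909 + 0.00042658) = 1/1.2295 = 0.8133; α₂ = α₁·K2/[H⁺] = 0.0003469
α₁ + 2α₂ = 0.8140
CA = 0.8140 × 0.408 = 0.332 mmol/L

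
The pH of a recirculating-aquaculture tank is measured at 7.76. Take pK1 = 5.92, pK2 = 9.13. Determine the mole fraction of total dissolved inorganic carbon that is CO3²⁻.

α₂ = 0.0404

α₂ = 1 / (1 + [H⁺]/K2 + [H⁺]²/(K1K2)) = 1 / (1 + 10^+1.37 + 10^-0.47)
   = 1 / (1 + 23.442 + 0.33884) = 1/24.781 = 0.04035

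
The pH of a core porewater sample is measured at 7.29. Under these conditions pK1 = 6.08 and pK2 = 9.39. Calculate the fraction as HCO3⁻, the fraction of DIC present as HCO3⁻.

α₁ = 0.935

α₁ = 1 / (1 + [H⁺]/K1 + K2/[H⁺]) = 1 / (1 + 10^-1.21 + 10^-2.10)
   = 1 / (1 + 0.061660 + 0.0079433) = 1/1.0696 = 0.9349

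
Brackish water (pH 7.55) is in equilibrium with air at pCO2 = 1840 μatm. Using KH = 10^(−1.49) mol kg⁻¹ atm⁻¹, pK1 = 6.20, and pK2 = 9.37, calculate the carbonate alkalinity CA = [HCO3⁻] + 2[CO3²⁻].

[CO2*] = KH · pCO2 = 10^(−1.49) × 1840×10^-6 = 5.954×10^-5 mol/kg
α₀ = 1/(1 + K1/[H⁺] + K1K2/[H⁺]²) = 1/(1 + 10^+1.35 + 10^-0.47) = 0.04215
DIC = [CO2*]/α₀ = 5.954×10^-5 / 0.04215 = 1.413 mmol/kg
CA = (α₁ + 2α₂)·DIC = (0.9436 + 2×0.01428) × 1.413 = 1.37 mmol/kg

CA = 1.37 mmol/kg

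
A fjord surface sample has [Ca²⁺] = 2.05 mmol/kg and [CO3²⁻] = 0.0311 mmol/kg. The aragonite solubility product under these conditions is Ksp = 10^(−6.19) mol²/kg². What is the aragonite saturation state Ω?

Ksp = 10^(−6.19) = 6.457×10^-7
Ω = [Ca²⁺][CO3²⁻]/Ksp = (2.05×10^-3)(0.0311×10^-3) / 6.457×10^-7 = 0.0987

Ω = 0.0987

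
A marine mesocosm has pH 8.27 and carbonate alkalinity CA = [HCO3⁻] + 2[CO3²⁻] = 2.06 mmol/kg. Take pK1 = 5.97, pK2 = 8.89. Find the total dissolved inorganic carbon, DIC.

DIC = 1.73 mmol/kg

CA = [HCO3⁻] + 2[CO3²⁻] = (α₁ + 2α₂)·DIC
At pH 8.27: [H⁺]/K1 = 10^-2.30 = 0.0050119, K2/[H⁺] = 10^-0.62 = 0.23988
α₁ = 1/(1 + 0.0050119 + 0.23988) = 1/1.2449 = 0.8033; α₂ = α₁·K2/[H⁺] = 0.1927
α₁ + 2α₂ = 1.1887
DIC = CA / (α₁ + 2α₂) = 2.06 / 1.1887 = 1.73 mmol/kg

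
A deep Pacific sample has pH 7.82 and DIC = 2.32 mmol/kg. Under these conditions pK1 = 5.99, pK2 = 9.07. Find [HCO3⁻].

α₁ = 1 / (1 + [H⁺]/K1 + K2/[H⁺]) = 1 / (1 + 10^-1.83 + 10^-1.25)
   = 1 / (1 + 0.014791 + 0.056234) = 1/1.0710 = 0.9337
[HCO3⁻] = α₁ × DIC = 0.9337 × 2.32 = 2.17 mmol/kg

[HCO3⁻] = 2.17 mmol/kg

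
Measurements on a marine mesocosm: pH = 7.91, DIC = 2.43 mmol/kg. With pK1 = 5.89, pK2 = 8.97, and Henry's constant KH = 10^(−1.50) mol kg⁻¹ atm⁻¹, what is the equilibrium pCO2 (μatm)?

α₀ = 1 / (1 + K1/[H⁺] + K1K2/[H⁺]²) = 1 / (1 + 10^+2.02 + 10^+0.96)
   = 1 / (1 + 104.71 + 9.1201) = 1/114.83 = 0.008708
[CO2*] = α₀ × DIC = 0.008708 × 2.43 = 0.02116 mmol/kg
pCO2 = [CO2*]/KH = 2.116×10^-5 / 3.162×10^-2 = 669 μatm

pCO2 = 669 μatm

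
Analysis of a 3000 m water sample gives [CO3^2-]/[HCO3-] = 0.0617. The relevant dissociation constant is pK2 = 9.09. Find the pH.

From K2 = [H⁺][CO3^2-]/[HCO3-]:  pH = pK2 + log₁₀([CO3^2-]/[HCO3-])
log₁₀(0.0617) = -1.210
pH = 9.09 + (-1.210) = 7.88

pH = 7.88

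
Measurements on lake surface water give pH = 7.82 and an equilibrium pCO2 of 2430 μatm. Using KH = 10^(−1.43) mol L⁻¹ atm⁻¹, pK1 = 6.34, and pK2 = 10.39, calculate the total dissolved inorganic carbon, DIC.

[CO2*] = KH · pCO2 = 10^(−1.43) × 2430×10^-6 = 9.028×10^-5 mol/L
α₀ = 1/(1 + K1/[H⁺] + K1K2/[H⁺]²) = 1/(1 + 10^+1.48 + 10^-1.09) = 0.03197
DIC = [CO2*]/α₀ = 9.028×10^-5 / 0.03197 = 2.82 mmol/L

DIC = 2.82 mmol/L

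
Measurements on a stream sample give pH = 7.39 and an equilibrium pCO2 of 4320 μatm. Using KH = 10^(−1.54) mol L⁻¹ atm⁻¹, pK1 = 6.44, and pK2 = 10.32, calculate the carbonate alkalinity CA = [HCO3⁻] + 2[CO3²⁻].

[CO2*] = KH · pCO2 = 10^(−1.54) × 4320×10^-6 = 1.246×10^-4 mol/L
α₀ = 1/(1 + K1/[H⁺] + K1K2/[H⁺]²) = 1/(1 + 10^+0.95 + 10^-1.98) = 0.1008
DIC = [CO2*]/α₀ = 1.246×10^-4 / 0.1008 = 1.236 mmol/L
CA = (α₁ + 2α₂)·DIC = (0.8982 + 2×0.001055) × 1.236 = 1.11 mmol/L

CA = 1.11 mmol/L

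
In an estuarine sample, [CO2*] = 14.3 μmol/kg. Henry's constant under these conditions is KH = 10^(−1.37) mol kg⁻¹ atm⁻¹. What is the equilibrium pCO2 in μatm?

KH = 10^(−1.37) = 4.266×10^-2 mol kg⁻¹ atm⁻¹
pCO2 = [CO2*]/KH = 14.3×10^-6 / 4.266×10^-2 = 3.35×10^-4 atm = 335 μatm

pCO2 = 335 μatm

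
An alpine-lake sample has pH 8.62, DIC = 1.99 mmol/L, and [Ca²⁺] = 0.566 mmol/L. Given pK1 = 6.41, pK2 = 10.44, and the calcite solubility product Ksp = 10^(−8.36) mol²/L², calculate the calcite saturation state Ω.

Ω = 3.82

α₂ = 1 / (1 + [H⁺]/K2 + [H⁺]²/(K1K2)) = 1 / (1 + 10^+1.82 + 10^-0.39)
   = 1 / (1 + 66.069 + 0.40738) = 1/67.477 = 0.01482
[CO3²⁻] = α₂ × DIC = 0.01482 × 1.99 = 0.02949 mmol/L
Ksp = 10^(−8.36) = 4.365×10^-9
Ω = [Ca²⁺][CO3²⁻]/Ksp = (0.566×10^-3)(2.949×10^-5) / 4.365×10^-9 = 3.82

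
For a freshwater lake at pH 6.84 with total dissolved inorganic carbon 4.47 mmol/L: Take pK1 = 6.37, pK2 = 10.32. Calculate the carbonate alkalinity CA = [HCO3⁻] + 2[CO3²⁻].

CA = 3.34 mmol/L

CA = [HCO3⁻] + 2[CO3²⁻] = (α₁ + 2α₂)·DIC
At pH 6.84: [H⁺]/K1 = 10^-0.47 = 0.33884, K2/[H⁺] = 10^-3.48 = 0.00033113
α₁ = 1/(1 + 0.33884 + 0.00033113) = 1/1.3392 = 0.7467; α₂ = α₁·K2/[H⁺] = 0.0002473
α₁ + 2α₂ = 0.7472
CA = 0.7472 × 4.47 = 3.34 mmol/L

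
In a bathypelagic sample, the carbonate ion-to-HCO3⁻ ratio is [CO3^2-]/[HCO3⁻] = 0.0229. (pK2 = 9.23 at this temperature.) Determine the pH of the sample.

pH = 7.59

From K2 = [H⁺][CO3^2-]/[HCO3⁻]:  pH = pK2 + log₁₀([CO3^2-]/[HCO3⁻])
log₁₀(0.0229) = -1.640
pH = 9.23 + (-1.640) = 7.59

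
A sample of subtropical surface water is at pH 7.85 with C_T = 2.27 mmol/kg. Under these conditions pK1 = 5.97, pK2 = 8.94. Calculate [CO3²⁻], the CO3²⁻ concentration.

α₂ = 1 / (1 + [H⁺]/K2 + [H⁺]²/(K1K2)) = 1 / (1 + 10^+1.09 + 10^-0.79)
   = 1 / (1 + 12.303 + 0.16218) = 1/13.465 = 0.07427
[CO3²⁻] = α₂ × DIC = 0.07427 × 2.27 = 0.169 mmol/kg

[CO3²⁻] = 0.169 mmol/kg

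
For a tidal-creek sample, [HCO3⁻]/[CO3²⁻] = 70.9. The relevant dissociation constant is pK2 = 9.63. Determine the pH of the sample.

From K2 = [H⁺][CO3²⁻]/[HCO3⁻]:  pH = pK2 − log₁₀([HCO3⁻]/[CO3²⁻])
log₁₀(70.9) = +1.851
pH = 9.63 − (+1.851) = 7.78

pH = 7.78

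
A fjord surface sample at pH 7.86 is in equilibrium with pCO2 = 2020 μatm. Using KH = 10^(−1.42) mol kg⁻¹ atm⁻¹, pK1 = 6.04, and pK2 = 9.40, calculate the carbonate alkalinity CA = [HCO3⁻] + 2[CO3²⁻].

CA = 5.37 mmol/kg

[CO2*] = KH · pCO2 = 10^(−1.42) × 2020×10^-6 = 7.680×10^-5 mol/kg
α₀ = 1/(1 + K1/[H⁺] + K1K2/[H⁺]²) = 1/(1 + 10^+1.82 + 10^+0.28) = 0.01450
DIC = [CO2*]/α₀ = 7.680×10^-5 / 0.01450 = 5.297 mmol/kg
CA = (α₁ + 2α₂)·DIC = (0.9579 + 2×0.02763) × 5.297 = 5.37 mmol/kg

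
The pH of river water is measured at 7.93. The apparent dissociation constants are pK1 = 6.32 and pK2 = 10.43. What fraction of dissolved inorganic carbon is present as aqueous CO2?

α₀ = 0.0239

α₀ = 1 / (1 + K1/[H⁺] + K1K2/[H⁺]²) = 1 / (1 + 10^+1.61 + 10^-0.89)
   = 1 / (1 + 40.738 + 0.12882) = 1/41.867 = 0.02389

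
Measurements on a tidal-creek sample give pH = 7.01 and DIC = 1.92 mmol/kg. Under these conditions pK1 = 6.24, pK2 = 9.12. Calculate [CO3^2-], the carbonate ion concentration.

[CO3²⁻] = 12.7 μmol/kg

α₂ = 1 / (1 + [H⁺]/K2 + [H⁺]²/(K1K2)) = 1 / (1 + 10^+2.11 + 10^+1.34)
   = 1 / (1 + 128.82 + 21.878) = 1/151.70 = 0.006592
[CO3²⁻] = α₂ × DIC = 0.006592 × 1.92 = 0.0127 mmol/kg = 12.7 μmol/kg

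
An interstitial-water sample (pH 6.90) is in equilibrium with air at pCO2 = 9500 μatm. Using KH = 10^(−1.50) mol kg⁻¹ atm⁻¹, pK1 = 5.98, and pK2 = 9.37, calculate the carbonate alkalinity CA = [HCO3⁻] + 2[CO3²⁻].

CA = 2.52 mmol/kg

[CO2*] = KH · pCO2 = 10^(−1.50) × 9500×10^-6 = 3.004×10^-4 mol/kg
α₀ = 1/(1 + K1/[H⁺] + K1K2/[H⁺]²) = 1/(1 + 10^+0.92 + 10^-1.55) = 0.1070
DIC = [CO2*]/α₀ = 3.004×10^-4 / 0.1070 = 2.808 mmol/kg
CA = (α₁ + 2α₂)·DIC = (0.8900 + 2×0.003016) × 2.808 = 2.52 mmol/kg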